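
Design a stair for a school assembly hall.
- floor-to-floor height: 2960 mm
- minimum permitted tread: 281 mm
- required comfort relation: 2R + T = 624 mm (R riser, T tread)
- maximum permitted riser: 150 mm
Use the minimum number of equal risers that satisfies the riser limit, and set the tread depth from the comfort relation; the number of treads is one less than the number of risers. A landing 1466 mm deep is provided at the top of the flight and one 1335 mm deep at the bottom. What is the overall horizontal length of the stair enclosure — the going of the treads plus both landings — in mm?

At most 150 each: 2960/150 = 19.73, giving 20 risers.
R = 2960 ÷ 20 = 148 mm.
From 2R + T = 624: T = 624 − 296 = 328 mm.
Treads = 20 − 1 = 19; going = 19 × 328 = 6232 mm.
Add landings: 6232 + 1466 + 1335 = 9033 mm.

9033 mm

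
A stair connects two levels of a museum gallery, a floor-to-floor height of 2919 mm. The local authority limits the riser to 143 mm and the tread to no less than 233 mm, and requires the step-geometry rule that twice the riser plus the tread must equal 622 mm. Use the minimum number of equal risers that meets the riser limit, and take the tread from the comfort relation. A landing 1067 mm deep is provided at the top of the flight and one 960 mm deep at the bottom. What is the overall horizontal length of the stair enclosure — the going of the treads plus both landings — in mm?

At most 143 each: 2919/143 = 20.41, giving 21 risers.
Riser R = 2919 / 21 = 139 mm, within the 143 mm limit.
Tread T = 622 − 2 × 139 = 344 mm (≥ 233 mm).
Going = (21 − 1) × 344 = 6880 mm.
Enclosure = 6880 + 1067 + 960 = 8907 mm.

8907 mm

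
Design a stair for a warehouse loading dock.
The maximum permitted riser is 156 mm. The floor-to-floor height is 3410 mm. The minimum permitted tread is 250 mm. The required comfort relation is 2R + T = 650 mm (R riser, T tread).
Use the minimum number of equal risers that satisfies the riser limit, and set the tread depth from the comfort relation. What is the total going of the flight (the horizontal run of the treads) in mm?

7140 mm

⌈3410/156⌉ = 22 risers.
R = 3410 ÷ 22 = 155 mm.
From 2R + T = 650: T = 650 − 310 = 340 mm.
22 risers give 21 treads; going = 21 × 340 = 7140 mm.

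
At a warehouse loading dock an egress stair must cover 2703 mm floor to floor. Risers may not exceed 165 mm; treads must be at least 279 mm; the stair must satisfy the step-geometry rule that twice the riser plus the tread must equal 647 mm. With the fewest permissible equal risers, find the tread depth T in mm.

329 mm

2703 / 165 = 16.38, so 17 risers are needed.
Riser R = 2703 / 17 = 159 mm, within the 165 mm limit.
From 2R + T = 647: T = 647 − 318 = 329 mm.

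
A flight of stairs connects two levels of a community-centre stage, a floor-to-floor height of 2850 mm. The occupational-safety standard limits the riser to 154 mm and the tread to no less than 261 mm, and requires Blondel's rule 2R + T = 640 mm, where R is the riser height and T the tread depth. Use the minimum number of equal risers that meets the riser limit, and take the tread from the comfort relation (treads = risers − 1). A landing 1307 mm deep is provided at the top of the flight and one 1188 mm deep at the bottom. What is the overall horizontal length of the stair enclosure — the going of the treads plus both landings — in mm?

8615 mm

2850 / 154 = 18.51, so 19 risers are needed.
R = 2850 ÷ 19 = 150 mm.
From 2R + T = 640: T = 640 − 300 = 340 mm.
19 risers give 18 treads; going = 18 × 340 = 6120 mm.
Enclosure = 6120 + 1307 + 1188 = 8615 mm.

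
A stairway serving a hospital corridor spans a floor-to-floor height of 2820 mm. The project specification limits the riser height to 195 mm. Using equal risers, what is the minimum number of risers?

15 risers

2820 / 195 = 14.462 → round up to 15 risers.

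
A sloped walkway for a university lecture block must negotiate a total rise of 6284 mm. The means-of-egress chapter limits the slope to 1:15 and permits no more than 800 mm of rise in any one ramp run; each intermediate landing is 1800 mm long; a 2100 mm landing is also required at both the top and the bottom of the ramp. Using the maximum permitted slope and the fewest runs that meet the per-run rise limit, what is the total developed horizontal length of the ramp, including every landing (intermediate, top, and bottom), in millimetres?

At most 800 each: 6284/800 = 7.86, giving 8 ramp runs. That means 7 intermediate landings.
Ramp run (horizontal) at 1:15: 6284 × 15 = 94260 mm.
Intermediate landings: 7 × 1800 = 12600 mm.
Top and bottom landings: 2 × 2100 = 4200 mm.
Total = 94260 + 12600 + 4200 = 111060 mm.

111060 mm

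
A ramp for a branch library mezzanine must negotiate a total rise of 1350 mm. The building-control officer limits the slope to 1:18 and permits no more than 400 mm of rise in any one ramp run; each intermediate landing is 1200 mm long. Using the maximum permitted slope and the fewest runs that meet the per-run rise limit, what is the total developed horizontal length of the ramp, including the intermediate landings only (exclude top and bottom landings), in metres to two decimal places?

27.90 m

⌈1350/400⌉ = 4 ramp runs. That means 3 intermediate landings.
Horizontal run for 1350 mm of rise at 1:18 is 1350 × 18 = 24300 mm.
3 intermediate landings contribute 3 × 1200 = 3600 mm.
Total developed length = 24300 + 3600 = 27900 mm.
= 27.90 m.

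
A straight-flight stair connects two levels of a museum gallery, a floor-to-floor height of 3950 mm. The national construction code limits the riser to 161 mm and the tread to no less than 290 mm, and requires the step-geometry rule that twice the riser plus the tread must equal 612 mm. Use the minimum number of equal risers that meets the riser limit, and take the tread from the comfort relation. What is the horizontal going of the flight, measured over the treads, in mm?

7104 mm

3950 / 161 = 24.53, so 25 risers are needed.
Each riser is 3950/25 = 158 mm (≤ 161 mm).
T = 612 − 2·158 = 296 mm, which satisfies the 290 mm minimum.
25 risers give 24 treads; going = 24 × 296 = 7104 mm.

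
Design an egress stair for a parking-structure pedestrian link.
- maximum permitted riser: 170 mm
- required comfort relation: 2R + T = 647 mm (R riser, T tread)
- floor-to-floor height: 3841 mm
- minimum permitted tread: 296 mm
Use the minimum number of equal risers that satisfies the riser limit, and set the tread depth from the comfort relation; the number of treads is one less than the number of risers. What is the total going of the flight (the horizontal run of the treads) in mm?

3841 / 170 = 22.594 → round up to 23 risers.
R = 3841 ÷ 23 = 167 mm.
From 2R + T = 647: T = 647 − 334 = 313 mm.
23 risers give 22 treads; going = 22 × 313 = 6886 mm.

6886 mm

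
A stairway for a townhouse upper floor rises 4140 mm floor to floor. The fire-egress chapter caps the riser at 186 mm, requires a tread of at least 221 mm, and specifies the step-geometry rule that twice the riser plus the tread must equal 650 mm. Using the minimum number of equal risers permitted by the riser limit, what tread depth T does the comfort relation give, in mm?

290 mm

⌈4140/186⌉ = 23 risers.
Each riser is 4140/23 = 180 mm (≤ 186 mm).
From 2R + T = 650: T = 650 − 360 = 290 mm.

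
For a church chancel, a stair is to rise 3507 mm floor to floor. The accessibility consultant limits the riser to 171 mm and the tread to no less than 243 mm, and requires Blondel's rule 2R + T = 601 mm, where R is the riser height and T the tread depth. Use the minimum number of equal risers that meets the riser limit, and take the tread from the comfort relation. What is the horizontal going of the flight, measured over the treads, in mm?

At most 171 each: 3507/171 = 20.51, giving 21 risers.
Each riser is 3507/21 = 167 mm (≤ 171 mm).
Tread T = 601 − 2 × 167 = 267 mm (≥ 243 mm).
Going = (21 − 1) × 267 = 5340 mm.

5340 mm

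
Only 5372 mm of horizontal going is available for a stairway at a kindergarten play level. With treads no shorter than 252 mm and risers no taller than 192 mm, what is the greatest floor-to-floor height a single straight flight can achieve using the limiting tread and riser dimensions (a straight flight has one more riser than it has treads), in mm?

Treads that fit: ⌊5372 / 252⌋ = 21.
Risers = treads + 1 = 22.
Maximum height = 22 × 192 = 4224 mm.

4224 mm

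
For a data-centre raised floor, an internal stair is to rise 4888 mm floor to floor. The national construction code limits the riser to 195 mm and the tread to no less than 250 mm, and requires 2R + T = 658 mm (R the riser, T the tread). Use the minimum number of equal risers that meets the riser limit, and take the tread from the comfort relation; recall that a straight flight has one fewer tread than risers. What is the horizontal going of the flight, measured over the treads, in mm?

7050 mm

At most 195 each: 4888/195 = 25.07, giving 26 risers.
Each riser is 4888/26 = 188 mm (≤ 195 mm).
From 2R + T = 658: T = 658 − 376 = 282 mm.
26 risers give 25 treads; going = 25 × 282 = 7050 mm.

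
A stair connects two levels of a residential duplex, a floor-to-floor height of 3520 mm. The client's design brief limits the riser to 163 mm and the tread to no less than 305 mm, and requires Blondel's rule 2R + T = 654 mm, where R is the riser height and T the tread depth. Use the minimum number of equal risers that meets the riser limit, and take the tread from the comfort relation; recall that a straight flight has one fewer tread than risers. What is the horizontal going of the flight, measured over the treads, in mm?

7014 mm

At most 163 each: 3520/163 = 21.60, giving 22 risers.
R = 3520 ÷ 22 = 160 mm.
T = 654 − 2·160 = 334 mm, which satisfies the 305 mm minimum.
Treads = 22 − 1 = 21; going = 21 × 334 = 7014 mm.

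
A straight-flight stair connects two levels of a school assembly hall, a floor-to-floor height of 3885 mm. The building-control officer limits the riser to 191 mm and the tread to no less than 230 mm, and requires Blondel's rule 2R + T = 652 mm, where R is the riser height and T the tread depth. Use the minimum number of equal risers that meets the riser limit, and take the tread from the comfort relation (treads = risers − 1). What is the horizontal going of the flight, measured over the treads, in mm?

5640 mm

3885 / 191 = 20.340 → round up to 21 risers.
Each riser is 3885/21 = 185 mm (≤ 191 mm).
Tread T = 652 − 2 × 185 = 282 mm (≥ 230 mm).
21 risers give 20 treads; going = 20 × 282 = 5640 mm.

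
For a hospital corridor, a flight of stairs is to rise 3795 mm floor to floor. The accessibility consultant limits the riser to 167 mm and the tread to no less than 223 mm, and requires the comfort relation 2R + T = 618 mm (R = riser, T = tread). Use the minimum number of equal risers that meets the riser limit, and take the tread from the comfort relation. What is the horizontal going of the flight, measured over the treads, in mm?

6336 mm

⌈3795/167⌉ = 23 risers.
Riser R = 3795 / 23 = 165 mm, within the 167 mm limit.
Tread T = 618 − 2 × 165 = 288 mm (≥ 223 mm).
Treads = 23 − 1 = 22; going = 22 × 288 = 6336 mm.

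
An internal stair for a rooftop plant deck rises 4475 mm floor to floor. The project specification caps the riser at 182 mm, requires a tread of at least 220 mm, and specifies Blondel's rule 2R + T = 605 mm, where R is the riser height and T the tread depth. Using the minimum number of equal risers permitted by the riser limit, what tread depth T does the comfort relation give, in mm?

247 mm

4475 / 182 = 24.59, so 25 risers are needed.
R = 4475 ÷ 25 = 179 mm.
Tread T = 605 − 2 × 179 = 247 mm (≥ 220 mm).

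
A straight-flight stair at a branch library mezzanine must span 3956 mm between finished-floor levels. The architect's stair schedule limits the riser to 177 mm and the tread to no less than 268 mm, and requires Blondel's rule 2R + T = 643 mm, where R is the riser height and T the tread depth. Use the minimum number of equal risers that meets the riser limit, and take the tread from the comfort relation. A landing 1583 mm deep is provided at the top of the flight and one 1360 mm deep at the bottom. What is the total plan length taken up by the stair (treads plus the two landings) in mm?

3956 / 177 = 22.350 → round up to 23 risers.
Riser R = 3956 / 23 = 172 mm, within the 177 mm limit.
Tread T = 643 − 2 × 172 = 299 mm (≥ 268 mm).
Treads = 23 − 1 = 22; going = 22 × 299 = 6578 mm.
Enclosure = 6578 + 1583 + 1360 = 9521 mm.

9521 mm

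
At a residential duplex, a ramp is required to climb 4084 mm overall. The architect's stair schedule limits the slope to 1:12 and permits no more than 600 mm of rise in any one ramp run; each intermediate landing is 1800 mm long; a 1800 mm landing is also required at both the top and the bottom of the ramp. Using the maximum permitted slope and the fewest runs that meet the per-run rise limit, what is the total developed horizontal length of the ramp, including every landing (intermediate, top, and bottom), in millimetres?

63408 mm

4084 / 600 = 6.81, so 7 ramp runs are needed. That means 6 intermediate landings.
Horizontal run for 4084 mm of rise at 1:12 is 4084 × 12 = 49008 mm.
6 intermediate landings contribute 6 × 1800 = 10800 mm.
Top and bottom landings: 2 × 1800 = 3600 mm.
Total = 49008 + 10800 + 3600 = 63408 mm.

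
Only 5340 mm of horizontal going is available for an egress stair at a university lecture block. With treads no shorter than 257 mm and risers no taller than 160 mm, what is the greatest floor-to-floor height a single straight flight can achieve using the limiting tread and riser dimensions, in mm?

3360 mm

Treads that fit: ⌊5340 / 257⌋ = 20.
Risers = treads + 1 = 21.
Maximum height = 21 × 160 = 3360 mm.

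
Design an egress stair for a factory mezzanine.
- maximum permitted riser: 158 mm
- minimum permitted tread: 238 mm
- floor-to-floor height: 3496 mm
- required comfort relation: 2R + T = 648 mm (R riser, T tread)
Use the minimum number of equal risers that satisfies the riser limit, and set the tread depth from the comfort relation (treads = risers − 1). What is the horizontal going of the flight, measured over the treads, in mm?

7568 mm

3496 / 158 = 22.13, so 23 risers are needed.
Each riser is 3496/23 = 152 mm (≤ 158 mm).
From 2R + T = 648: T = 648 − 304 = 344 mm.
23 risers give 22 treads; going = 22 × 344 = 7568 mm.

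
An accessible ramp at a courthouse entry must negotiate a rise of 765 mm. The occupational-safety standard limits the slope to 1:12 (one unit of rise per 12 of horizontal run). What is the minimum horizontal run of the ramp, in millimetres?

Run = rise × 12 = 765 × 12 = 9180 mm.

9180 mm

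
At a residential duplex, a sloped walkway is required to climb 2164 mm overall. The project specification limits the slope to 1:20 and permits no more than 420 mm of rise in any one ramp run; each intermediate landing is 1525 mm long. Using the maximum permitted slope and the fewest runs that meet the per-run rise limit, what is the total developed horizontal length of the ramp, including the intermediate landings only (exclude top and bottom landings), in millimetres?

50905 mm

2164 / 420 = 5.15, so 6 ramp runs are needed. That means 5 intermediate landings.
Ramp run (horizontal) at 1:20: 2164 × 20 = 43280 mm.
5 intermediate landings contribute 5 × 1525 = 7625 mm.
Total developed length = 43280 + 7625 = 50905 mm.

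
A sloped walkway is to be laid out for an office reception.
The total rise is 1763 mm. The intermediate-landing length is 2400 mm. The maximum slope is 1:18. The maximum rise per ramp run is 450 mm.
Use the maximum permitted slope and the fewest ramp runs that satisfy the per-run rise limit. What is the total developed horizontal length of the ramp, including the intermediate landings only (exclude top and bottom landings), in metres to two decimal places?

At most 450 each: 1763/450 = 3.92, giving 4 ramp runs. That means 3 intermediate landings.
Horizontal run for 1763 mm of rise at 1:18 is 1763 × 18 = 31734 mm.
Intermediate landings: 3 × 2400 = 7200 mm.
Developed length = 31734 + 7200 = 38934 mm.
= 38.93 m.

38.93 m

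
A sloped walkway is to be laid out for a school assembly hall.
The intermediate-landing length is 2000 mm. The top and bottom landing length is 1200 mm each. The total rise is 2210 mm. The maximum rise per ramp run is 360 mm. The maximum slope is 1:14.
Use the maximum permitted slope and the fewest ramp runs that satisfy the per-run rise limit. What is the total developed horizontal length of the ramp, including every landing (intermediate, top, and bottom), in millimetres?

45340 mm

At most 360 each: 2210/360 = 6.14, giving 7 ramp runs. That means 6 intermediate landings.
Horizontal run for 2210 mm of rise at 1:14 is 2210 × 14 = 30940 mm.
6 intermediate landings contribute 6 × 2000 = 12000 mm.
Top and bottom landings: 2 × 1200 = 2400 mm.
Total = 30940 + 12000 + 2400 = 45340 mm.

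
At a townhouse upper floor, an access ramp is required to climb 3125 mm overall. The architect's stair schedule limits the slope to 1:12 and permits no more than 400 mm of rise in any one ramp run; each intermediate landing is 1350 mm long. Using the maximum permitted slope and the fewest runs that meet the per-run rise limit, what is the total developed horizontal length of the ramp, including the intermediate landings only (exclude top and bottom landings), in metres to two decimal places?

46.95 m

At most 400 each: 3125/400 = 7.81, giving 8 ramp runs. That means 7 intermediate landings.
Ramp run (horizontal) at 1:12: 3125 × 12 = 37500 mm.
7 intermediate landings contribute 7 × 1350 = 9450 mm.
Developed length = 37500 + 9450 = 46950 mm.
= 46.95 m.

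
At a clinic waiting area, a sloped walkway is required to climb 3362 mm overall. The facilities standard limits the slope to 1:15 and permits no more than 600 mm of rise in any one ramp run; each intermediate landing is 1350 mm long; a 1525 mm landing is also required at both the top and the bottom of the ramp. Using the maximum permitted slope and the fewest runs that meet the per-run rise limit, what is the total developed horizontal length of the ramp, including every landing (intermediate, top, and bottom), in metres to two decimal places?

At most 600 each: 3362/600 = 5.60, giving 6 ramp runs. That means 5 intermediate landings.
Ramp run (horizontal) at 1:15: 3362 × 15 = 50430 mm.
5 intermediate landings contribute 5 × 1350 = 6750 mm.
Top and bottom landings: 2 × 1525 = 3050 mm.
Total = 50430 + 6750 + 3050 = 60230 mm.
= 60.23 m.

60.23 m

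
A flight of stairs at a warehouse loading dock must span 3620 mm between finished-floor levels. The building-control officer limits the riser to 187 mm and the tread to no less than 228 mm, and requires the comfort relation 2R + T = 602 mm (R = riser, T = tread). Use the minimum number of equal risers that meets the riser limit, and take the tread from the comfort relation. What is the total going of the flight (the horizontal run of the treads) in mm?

3620 / 187 = 19.36, so 20 risers are needed.
Each riser is 3620/20 = 181 mm (≤ 187 mm).
T = 602 − 2·181 = 240 mm, which satisfies the 228 mm minimum.
20 risers give 19 treads; going = 19 × 240 = 4560 mm.

4560 mm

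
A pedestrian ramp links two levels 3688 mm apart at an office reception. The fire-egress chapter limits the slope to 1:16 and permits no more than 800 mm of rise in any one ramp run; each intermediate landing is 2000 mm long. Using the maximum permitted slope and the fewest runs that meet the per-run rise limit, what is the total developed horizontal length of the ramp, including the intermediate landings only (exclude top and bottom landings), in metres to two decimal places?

⌈3688/800⌉ = 5 ramp runs. That means 4 intermediate landings.
Ramp run (horizontal) at 1:16: 3688 × 16 = 59008 mm.
4 intermediate landings contribute 4 × 2000 = 8000 mm.
Total developed length = 59008 + 8000 = 67008 mm.
= 67.01 m.

67.01 m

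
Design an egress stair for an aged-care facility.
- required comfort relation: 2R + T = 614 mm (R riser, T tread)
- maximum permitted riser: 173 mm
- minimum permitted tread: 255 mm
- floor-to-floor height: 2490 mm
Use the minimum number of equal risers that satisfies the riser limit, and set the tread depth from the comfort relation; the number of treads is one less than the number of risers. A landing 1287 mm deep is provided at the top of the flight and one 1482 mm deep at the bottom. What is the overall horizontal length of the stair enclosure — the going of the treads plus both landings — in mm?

At most 173 each: 2490/173 = 14.39, giving 15 risers.
Each riser is 2490/15 = 166 mm (≤ 173 mm).
Tread T = 614 − 2 × 166 = 282 mm (≥ 255 mm).
15 risers give 14 treads; going = 14 × 282 = 3948 mm.
Add landings: 3948 + 1287 + 1482 = 6717 mm.

6717 mm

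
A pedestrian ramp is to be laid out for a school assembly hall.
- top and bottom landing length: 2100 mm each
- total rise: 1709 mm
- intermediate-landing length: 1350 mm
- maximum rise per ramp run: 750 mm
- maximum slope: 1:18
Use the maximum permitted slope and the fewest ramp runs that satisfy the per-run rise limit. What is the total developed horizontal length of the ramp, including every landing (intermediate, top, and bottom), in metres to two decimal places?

1709 / 750 = 2.28, so 3 ramp runs are needed. That means 2 intermediate landings.
Horizontal run for 1709 mm of rise at 1:18 is 1709 × 18 = 30762 mm.
Intermediate landings: 2 × 1350 = 2700 mm.
Top and bottom landings: 2 × 2100 = 4200 mm.
Total = 30762 + 2700 + 4200 = 37662 mm.
= 37.66 m.

37.66 m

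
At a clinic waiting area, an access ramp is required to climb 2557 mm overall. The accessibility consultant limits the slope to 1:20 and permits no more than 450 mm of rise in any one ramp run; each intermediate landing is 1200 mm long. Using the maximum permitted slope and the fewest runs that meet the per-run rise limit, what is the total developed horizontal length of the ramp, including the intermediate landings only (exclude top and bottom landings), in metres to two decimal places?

2557 / 450 = 5.68, so 6 ramp runs are needed. That means 5 intermediate landings.
Horizontal run for 2557 mm of rise at 1:20 is 2557 × 20 = 51140 mm.
Intermediate landings: 5 × 1200 = 6000 mm.
Total developed length = 51140 + 6000 = 57140 mm.
= 57.14 m.

57.14 m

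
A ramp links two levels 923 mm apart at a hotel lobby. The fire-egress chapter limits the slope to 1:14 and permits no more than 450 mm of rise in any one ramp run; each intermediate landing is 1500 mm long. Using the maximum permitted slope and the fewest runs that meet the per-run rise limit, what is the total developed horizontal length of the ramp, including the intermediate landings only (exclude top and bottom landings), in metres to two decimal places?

15.92 m

923 / 450 = 2.05, so 3 ramp runs are needed. That means 2 intermediate landings.
Horizontal run for 923 mm of rise at 1:14 is 923 × 14 = 12922 mm.
Intermediate landings: 2 × 1500 = 3000 mm.
Total developed length = 12922 + 3000 = 15922 mm.
= 15.92 m.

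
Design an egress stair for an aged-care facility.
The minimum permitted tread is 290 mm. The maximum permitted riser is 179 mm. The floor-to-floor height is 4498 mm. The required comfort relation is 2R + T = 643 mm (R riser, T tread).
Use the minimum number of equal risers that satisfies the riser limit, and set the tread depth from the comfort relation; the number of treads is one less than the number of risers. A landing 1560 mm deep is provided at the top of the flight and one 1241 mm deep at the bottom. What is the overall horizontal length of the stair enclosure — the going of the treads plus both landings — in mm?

4498 / 179 = 25.128 → round up to 26 risers.
Each riser is 4498/26 = 173 mm (≤ 179 mm).
From 2R + T = 643: T = 643 − 346 = 297 mm.
Treads = 26 − 1 = 25; going = 25 × 297 = 7425 mm.
Add landings: 7425 + 1560 + 1241 = 10226 mm.

10226 mm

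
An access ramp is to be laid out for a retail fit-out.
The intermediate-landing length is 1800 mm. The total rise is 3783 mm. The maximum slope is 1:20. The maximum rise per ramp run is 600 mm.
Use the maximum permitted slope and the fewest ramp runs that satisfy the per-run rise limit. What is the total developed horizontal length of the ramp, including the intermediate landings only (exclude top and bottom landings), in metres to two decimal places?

86.46 m

At most 600 each: 3783/600 = 6.30, giving 7 ramp runs. That means 6 intermediate landings.
Ramp run (horizontal) at 1:20: 3783 × 20 = 75660 mm.
Intermediate landings: 6 × 1800 = 10800 mm.
Developed length = 75660 + 10800 = 86460 mm.
= 86.46 m.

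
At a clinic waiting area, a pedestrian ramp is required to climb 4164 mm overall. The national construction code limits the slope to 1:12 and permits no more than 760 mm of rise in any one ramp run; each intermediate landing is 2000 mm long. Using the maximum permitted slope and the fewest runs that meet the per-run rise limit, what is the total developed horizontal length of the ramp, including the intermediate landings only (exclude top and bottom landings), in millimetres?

59968 mm

⌈4164/760⌉ = 6 ramp runs. That means 5 intermediate landings.
Horizontal run for 4164 mm of rise at 1:12 is 4164 × 12 = 49968 mm.
Intermediate landings: 5 × 2000 = 10000 mm.
Developed length = 49968 + 10000 = 59968 mm.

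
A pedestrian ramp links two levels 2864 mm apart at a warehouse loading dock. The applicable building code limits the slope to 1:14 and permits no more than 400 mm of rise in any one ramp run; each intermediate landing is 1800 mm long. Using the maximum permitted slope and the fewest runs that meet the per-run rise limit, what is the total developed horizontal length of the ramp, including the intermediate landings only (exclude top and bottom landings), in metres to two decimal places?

52.70 m

At most 400 each: 2864/400 = 7.16, giving 8 ramp runs. That means 7 intermediate landings.
Ramp run (horizontal) at 1:14: 2864 × 14 = 40096 mm.
7 intermediate landings contribute 7 × 1800 = 12600 mm.
Total developed length = 40096 + 12600 = 52696 mm.
= 52.70 m.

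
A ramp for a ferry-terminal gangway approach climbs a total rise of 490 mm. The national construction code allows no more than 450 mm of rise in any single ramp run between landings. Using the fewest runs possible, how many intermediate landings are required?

⌈490/450⌉ = 2 ramp runs.
2 runs are separated by 1 intermediate landings.

1 intermediate landings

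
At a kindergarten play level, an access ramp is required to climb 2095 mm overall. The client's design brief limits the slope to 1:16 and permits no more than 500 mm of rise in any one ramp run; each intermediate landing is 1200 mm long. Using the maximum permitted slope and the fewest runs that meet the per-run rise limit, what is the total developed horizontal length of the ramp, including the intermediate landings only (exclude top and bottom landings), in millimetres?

38320 mm

At most 500 each: 2095/500 = 4.19, giving 5 ramp runs. That means 4 intermediate landings.
Horizontal run for 2095 mm of rise at 1:16 is 2095 × 16 = 33520 mm.
4 intermediate landings contribute 4 × 1200 = 4800 mm.
Total developed length = 33520 + 4800 = 38320 mm.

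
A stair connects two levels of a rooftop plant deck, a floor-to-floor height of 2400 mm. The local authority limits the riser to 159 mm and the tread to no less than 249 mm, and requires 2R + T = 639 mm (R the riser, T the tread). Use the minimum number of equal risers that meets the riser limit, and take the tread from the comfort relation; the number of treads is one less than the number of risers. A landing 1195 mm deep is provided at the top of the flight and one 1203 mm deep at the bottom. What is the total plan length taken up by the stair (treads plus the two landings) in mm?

At most 159 each: 2400/159 = 15.09, giving 16 risers.
R = 2400 ÷ 16 = 150 mm.
T = 639 − 2·150 = 339 mm, which satisfies the 249 mm minimum.
Going = (16 − 1) × 339 = 5085 mm.
Enclosure = 5085 + 1195 + 1203 = 7483 mm.

7483 mm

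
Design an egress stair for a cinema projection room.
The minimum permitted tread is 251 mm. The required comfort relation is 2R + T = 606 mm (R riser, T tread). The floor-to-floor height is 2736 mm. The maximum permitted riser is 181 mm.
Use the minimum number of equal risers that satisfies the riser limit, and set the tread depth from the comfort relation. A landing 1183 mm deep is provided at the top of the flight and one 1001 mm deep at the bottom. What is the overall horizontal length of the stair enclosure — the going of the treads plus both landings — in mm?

At most 181 each: 2736/181 = 15.12, giving 16 risers.
Riser R = 2736 / 16 = 171 mm, within the 181 mm limit.
From 2R + T = 606: T = 606 − 342 = 264 mm.
16 risers give 15 treads; going = 15 × 264 = 3960 mm.
Enclosure = 3960 + 1183 + 1001 = 6144 mm.

6144 mm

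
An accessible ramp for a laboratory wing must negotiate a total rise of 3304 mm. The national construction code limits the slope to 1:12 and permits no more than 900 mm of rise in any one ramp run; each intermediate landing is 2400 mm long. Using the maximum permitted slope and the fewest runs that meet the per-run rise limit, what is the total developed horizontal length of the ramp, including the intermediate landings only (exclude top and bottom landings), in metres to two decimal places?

At most 900 each: 3304/900 = 3.67, giving 4 ramp runs. That means 3 intermediate landings.
Ramp run (horizontal) at 1:12: 3304 × 12 = 39648 mm.
Intermediate landings: 3 × 2400 = 7200 mm.
Developed length = 39648 + 7200 = 46848 mm.
= 46.85 m.

46.85 m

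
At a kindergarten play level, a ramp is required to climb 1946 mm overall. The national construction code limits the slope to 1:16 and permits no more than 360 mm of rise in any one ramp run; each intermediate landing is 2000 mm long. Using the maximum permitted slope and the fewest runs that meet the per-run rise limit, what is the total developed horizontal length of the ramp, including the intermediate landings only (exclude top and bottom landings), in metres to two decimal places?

41.14 m

1946 / 360 = 5.406 → round up to 6 ramp runs. That means 5 intermediate landings.
Horizontal run for 1946 mm of rise at 1:16 is 1946 × 16 = 31136 mm.
Intermediate landings: 5 × 2000 = 10000 mm.
Developed length = 31136 + 10000 = 41136 mm.
= 41.14 m.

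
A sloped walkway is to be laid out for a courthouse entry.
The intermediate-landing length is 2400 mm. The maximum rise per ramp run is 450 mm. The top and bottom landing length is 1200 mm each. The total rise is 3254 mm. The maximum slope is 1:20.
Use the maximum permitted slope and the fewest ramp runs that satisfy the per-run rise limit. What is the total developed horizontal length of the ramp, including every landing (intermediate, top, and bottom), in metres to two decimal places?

84.28 m

3254 / 450 = 7.231 → round up to 8 ramp runs. That means 7 intermediate landings.
Horizontal run for 3254 mm of rise at 1:20 is 3254 × 20 = 65080 mm.
7 intermediate landings contribute 7 × 2400 = 16800 mm.
Top and bottom landings: 2 × 1200 = 2400 mm.
Total = 65080 + 16800 + 2400 = 84280 mm.
= 84.28 m.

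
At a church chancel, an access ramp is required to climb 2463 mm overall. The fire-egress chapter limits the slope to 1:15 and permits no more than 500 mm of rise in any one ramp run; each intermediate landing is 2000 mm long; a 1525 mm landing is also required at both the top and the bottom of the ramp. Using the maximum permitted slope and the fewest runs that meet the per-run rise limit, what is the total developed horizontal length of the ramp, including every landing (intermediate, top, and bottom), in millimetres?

47995 mm

2463 / 500 = 4.926 → round up to 5 ramp runs. That means 4 intermediate landings.
Horizontal run for 2463 mm of rise at 1:15 is 2463 × 15 = 36945 mm.
Intermediate landings: 4 × 2000 = 8000 mm.
Top and bottom landings: 2 × 1525 = 3050 mm.
Total = 36945 + 8000 + 3050 = 47995 mm.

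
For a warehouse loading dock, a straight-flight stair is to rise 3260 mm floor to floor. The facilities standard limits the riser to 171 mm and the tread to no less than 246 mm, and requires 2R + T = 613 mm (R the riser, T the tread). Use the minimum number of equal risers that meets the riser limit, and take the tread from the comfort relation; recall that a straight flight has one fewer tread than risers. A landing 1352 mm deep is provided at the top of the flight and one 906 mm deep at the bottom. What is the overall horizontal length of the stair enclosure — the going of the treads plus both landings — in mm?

7711 mm

⌈3260/171⌉ = 20 risers.
Riser R = 3260 / 20 = 163 mm, within the 171 mm limit.
T = 613 − 2·163 = 287 mm, which satisfies the 246 mm minimum.
Treads = 20 − 1 = 19; going = 19 × 287 = 5453 mm.
Enclosure = 5453 + 1352 + 906 = 7711 mm.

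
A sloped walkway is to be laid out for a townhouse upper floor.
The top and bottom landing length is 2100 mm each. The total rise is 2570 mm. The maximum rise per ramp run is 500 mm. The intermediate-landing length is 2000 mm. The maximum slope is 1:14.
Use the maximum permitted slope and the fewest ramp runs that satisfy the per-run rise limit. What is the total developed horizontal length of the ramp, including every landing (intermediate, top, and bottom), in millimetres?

50180 mm

2570 / 500 = 5.140 → round up to 6 ramp runs. That means 5 intermediate landings.
Horizontal run for 2570 mm of rise at 1:14 is 2570 × 14 = 35980 mm.
5 intermediate landings contribute 5 × 2000 = 10000 mm.
Top and bottom landings: 2 × 2100 = 4200 mm.
Total = 35980 + 10000 + 4200 = 50180 mm.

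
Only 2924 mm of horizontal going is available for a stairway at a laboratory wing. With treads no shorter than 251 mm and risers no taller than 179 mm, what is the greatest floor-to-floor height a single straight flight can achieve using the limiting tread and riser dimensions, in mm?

2148 mm

Treads that fit: ⌊2924 / 251⌋ = 11.
Risers = treads + 1 = 12.
Maximum height = 12 × 179 = 2148 mm.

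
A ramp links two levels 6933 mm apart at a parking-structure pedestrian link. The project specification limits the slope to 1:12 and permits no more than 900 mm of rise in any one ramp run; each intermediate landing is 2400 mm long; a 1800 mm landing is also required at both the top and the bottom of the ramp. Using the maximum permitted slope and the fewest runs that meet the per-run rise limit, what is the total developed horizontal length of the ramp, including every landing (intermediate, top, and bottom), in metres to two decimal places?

103.60 m

⌈6933/900⌉ = 8 ramp runs. That means 7 intermediate landings.
Horizontal run for 6933 mm of rise at 1:12 is 6933 × 12 = 83196 mm.
7 intermediate landings contribute 7 × 2400 = 16800 mm.
Top and bottom landings: 2 × 1800 = 3600 mm.
Total = 83196 + 16800 + 3600 = 103596 mm.
= 103.60 m.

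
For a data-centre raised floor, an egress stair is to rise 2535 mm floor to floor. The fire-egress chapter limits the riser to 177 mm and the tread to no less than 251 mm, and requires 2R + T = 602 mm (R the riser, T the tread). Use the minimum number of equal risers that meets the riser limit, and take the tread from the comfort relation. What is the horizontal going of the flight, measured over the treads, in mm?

2535 / 177 = 14.32, so 15 risers are needed.
Each riser is 2535/15 = 169 mm (≤ 177 mm).
From 2R + T = 602: T = 602 − 338 = 264 mm.
Treads = 15 − 1 = 14; going = 14 × 264 = 3696 mm.

3696 mm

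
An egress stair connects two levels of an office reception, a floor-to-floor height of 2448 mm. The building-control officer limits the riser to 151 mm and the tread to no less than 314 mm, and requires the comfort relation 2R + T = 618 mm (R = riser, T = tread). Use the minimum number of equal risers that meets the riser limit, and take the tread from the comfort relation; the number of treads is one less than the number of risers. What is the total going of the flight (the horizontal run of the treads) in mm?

5280 mm

2448 / 151 = 16.212 → round up to 17 risers.
R = 2448 ÷ 17 = 144 mm.
From 2R + T = 618: T = 618 − 288 = 330 mm.
17 risers give 16 treads; going = 16 × 330 = 5280 mm.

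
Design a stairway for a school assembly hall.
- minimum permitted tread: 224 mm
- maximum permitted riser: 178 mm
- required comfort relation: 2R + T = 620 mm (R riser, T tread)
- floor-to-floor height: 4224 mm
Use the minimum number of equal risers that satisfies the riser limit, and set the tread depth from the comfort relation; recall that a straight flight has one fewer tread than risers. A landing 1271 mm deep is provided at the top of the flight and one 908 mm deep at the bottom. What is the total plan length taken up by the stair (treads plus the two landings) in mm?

8343 mm

4224 / 178 = 23.730 → round up to 24 risers.
Each riser is 4224/24 = 176 mm (≤ 178 mm).
Tread T = 620 − 2 × 176 = 268 mm (≥ 224 mm).
24 risers give 23 treads; going = 23 × 268 = 6164 mm.
Add landings: 6164 + 1271 + 908 = 8343 mm.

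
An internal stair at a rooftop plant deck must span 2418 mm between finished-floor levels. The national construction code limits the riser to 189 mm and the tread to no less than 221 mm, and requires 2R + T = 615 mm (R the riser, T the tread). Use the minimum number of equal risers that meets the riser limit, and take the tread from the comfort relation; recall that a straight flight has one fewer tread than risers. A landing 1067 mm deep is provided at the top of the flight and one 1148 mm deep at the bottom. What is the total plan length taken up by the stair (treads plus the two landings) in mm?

5131 mm

At most 189 each: 2418/189 = 12.79, giving 13 risers.
Riser R = 2418 / 13 = 186 mm, within the 189 mm limit.
From 2R + T = 615: T = 615 − 372 = 243 mm.
Going = (13 − 1) × 243 = 2916 mm.
Enclosure = 2916 + 1067 + 1148 = 5131 mm.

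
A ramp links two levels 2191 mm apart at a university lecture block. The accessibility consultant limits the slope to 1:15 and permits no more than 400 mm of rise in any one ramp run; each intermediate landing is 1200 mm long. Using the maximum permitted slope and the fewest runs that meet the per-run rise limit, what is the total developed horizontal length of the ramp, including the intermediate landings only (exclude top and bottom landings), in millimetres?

38865 mm

At most 400 each: 2191/400 = 5.48, giving 6 ramp runs. That means 5 intermediate landings.
Ramp run (horizontal) at 1:15: 2191 × 15 = 32865 mm.
Intermediate landings: 5 × 1200 = 6000 mm.
Developed length = 32865 + 6000 = 38865 mm.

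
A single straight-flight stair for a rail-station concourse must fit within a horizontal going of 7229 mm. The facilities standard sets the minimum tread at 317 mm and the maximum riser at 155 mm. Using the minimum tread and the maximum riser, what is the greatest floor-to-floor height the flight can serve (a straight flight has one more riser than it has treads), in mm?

Treads that fit: ⌊7229 / 317⌋ = 22.
Risers = treads + 1 = 23.
Maximum height = 23 × 155 = 3565 mm.

3565 mm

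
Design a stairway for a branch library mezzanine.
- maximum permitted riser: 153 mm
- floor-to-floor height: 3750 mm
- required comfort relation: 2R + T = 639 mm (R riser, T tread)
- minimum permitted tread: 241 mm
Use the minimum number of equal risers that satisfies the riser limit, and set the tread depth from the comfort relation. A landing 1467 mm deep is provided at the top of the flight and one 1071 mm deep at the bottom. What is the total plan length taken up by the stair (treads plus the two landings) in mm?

3750 / 153 = 24.510 → round up to 25 risers.
Riser R = 3750 / 25 = 150 mm, within the 153 mm limit.
Tread T = 639 − 2 × 150 = 339 mm (≥ 241 mm).
25 risers give 24 treads; going = 24 × 339 = 8136 mm.
Add landings: 8136 + 1467 + 1071 = 10674 mm.

10674 mm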